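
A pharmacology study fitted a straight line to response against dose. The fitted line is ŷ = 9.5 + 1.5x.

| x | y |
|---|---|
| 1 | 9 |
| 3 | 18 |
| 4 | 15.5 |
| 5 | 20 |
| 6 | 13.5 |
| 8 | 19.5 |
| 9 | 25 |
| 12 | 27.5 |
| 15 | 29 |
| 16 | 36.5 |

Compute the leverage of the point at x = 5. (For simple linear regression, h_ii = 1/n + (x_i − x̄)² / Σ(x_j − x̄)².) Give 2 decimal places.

x̄ = (1 + 3 + 4 + 5 + 6 + 8 + 9 + 12 + 15 + 16)/10 = 7.9
Σ(x − x̄)² = 47.61 + 24.01 + 15.21 + 8.41 + 3.61 + 0.01 + 1.21 + 16.81 + 50.41 + 65.61 = 232.9
h = 1/10 + (-2.9)²/232.9 = 0.1 + 0.0361099 = 0.14

h = 0.14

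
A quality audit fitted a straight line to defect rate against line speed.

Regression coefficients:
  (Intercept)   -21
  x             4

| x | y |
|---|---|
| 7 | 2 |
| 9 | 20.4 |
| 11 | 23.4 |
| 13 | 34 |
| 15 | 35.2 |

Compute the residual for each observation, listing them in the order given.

-5, 5.4, 0.4, 3, -3.8

x=7: ŷ = -21 + 4·7 = 7; r = 2 − 7 = -5
x=9: ŷ = -21 + 4·9 = 15; r = 20.4 − 15 = 5.4
x=11: ŷ = -21 + 4·11 = 23; r = 23.4 − 23 = 0.4
x=13: ŷ = -21 + 4·13 = 31; r = 34 − 31 = 3
x=15: ŷ = -21 + 4·15 = 39; r = 35.2 − 39 = -3.8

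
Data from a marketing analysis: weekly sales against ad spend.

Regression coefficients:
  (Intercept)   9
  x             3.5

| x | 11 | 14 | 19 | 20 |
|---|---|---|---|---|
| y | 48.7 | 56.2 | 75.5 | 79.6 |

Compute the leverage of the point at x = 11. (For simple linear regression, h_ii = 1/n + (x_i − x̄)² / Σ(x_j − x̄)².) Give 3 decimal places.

x̄ = (11 + 14 + 19 + 20)/4 = 16
Σ(x − x̄)² = 25 + 4 + 9 + 16 = 54
h = 1/4 + (-5)²/54 = 0.25 + 0.462963 = 0.713

h = 0.713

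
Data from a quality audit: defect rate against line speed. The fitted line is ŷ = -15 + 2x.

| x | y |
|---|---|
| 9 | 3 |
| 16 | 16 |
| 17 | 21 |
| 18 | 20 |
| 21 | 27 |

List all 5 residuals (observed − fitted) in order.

0, -1, 2, -1, 0

x=9: ŷ = -15 + 2·9 = 3; r = 3 − 3 = 0
x=16: ŷ = -15 + 2·16 = 17; r = 16 − 17 = -1
x=17: ŷ = -15 + 2·17 = 19; r = 21 − 19 = 2
x=18: ŷ = -15 + 2·18 = 21; r = 20 − 21 = -1
x=21: ŷ = -15 + 2·21 = 27; r = 27 − 27 = 0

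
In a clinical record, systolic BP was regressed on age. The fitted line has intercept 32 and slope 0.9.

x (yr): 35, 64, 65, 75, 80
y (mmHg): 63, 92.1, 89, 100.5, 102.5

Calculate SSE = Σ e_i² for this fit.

SSE = 12

x=35: ŷ = 32 + 0.9·35 = 63.5; e = 63 − 63.5 = -0.5
x=64: ŷ = 32 + 0.9·64 = 89.6; e = 92.1 − 89.6 = 2.5
x=65: ŷ = 32 + 0.9·65 = 90.5; e = 89 − 90.5 = -1.5
x=75: ŷ = 32 + 0.9·75 = 99.5; e = 100.5 − 99.5 = 1
x=80: ŷ = 32 + 0.9·80 = 104; e = 102.5 − 104 = -1.5
SSE = 0.25 + 6.25 + 2.25 + 1 + 2.25 = 12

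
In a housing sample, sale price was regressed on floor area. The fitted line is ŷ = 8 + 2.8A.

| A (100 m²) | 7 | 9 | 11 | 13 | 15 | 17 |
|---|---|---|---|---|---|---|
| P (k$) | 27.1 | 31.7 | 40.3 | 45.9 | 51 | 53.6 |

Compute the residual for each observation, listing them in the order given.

-0.5, -1.5, 1.5, 1.5, 1, -2

A=7: ŷ = 8 + 2.8·7 = 27.6; e = 27.1 − 27.6 = -0.5
A=9: ŷ = 8 + 2.8·9 = 33.2; e = 31.7 − 33.2 = -1.5
A=11: ŷ = 8 + 2.8·11 = 38.8; e = 40.3 − 38.8 = 1.5
A=13: ŷ = 8 + 2.8·13 = 44.4; e = 45.9 − 44.4 = 1.5
A=15: ŷ = 8 + 2.8·15 = 50; e = 51 − 50 = 1
A=17: ŷ = 8 + 2.8·17 = 55.6; e = 53.6 − 55.6 = -2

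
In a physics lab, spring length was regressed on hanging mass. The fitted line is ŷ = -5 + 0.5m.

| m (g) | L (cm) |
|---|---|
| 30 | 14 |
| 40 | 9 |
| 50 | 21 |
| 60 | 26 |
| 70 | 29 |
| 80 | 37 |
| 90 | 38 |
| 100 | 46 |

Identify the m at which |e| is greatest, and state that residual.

m=30: ŷ = -5 + 0.5·30 = 10; e = 14 − 10 = 4
m=40: ŷ = -5 + 0.5·40 = 15; e = 9 − 15 = -6
m=50: ŷ = -5 + 0.5·50 = 20; e = 21 − 20 = 1
m=60: ŷ = -5 + 0.5·60 = 25; e = 26 − 25 = 1
m=70: ŷ = -5 + 0.5·70 = 30; e = 29 − 30 = -1
m=80: ŷ = -5 + 0.5·80 = 35; e = 37 − 35 = 2
m=90: ŷ = -5 + 0.5·90 = 40; e = 38 − 40 = -2
m=100: ŷ = -5 + 0.5·100 = 45; e = 46 − 45 = 1
Largest |e| is 6 at m = 40, residual -6.

m = 40, e = -6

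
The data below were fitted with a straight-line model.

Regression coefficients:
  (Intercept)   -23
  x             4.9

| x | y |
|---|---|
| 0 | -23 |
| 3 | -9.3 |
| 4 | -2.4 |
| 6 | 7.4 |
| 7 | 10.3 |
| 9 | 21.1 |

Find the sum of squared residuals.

x=0: ŷ = -23 + 4.9·0 = -23; r = -23 − (-23) = 0
x=3: ŷ = -23 + 4.9·3 = -8.3; r = -9.3 − (-8.3) = -1
x=4: ŷ = -23 + 4.9·4 = -3.4; r = -2.4 − (-3.4) = 1
x=6: ŷ = -23 + 4.9·6 = 6.4; r = 7.4 − 6.4 = 1
x=7: ŷ = -23 + 4.9·7 = 11.3; r = 10.3 − 11.3 = -1
x=9: ŷ = -23 + 4.9·9 = 21.1; r = 21.1 − 21.1 = 0
SSE = 0 + 1 + 1 + 1 + 1 + 0 = 4

SSE = 4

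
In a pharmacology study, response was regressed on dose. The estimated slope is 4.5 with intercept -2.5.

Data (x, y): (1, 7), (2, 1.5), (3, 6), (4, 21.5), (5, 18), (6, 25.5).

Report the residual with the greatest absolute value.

r = 6

x=1: ŷ = -2.5 + 4.5·1 = 2; r = 7 − 2 = 5
x=2: ŷ = -2.5 + 4.5·2 = 6.5; r = 1.5 − 6.5 = -5
x=3: ŷ = -2.5 + 4.5·3 = 11; r = 6 − 11 = -5
x=4: ŷ = -2.5 + 4.5·4 = 15.5; r = 21.5 − 15.5 = 6
x=5: ŷ = -2.5 + 4.5·5 = 20; r = 18 − 20 = -2
x=6: ŷ = -2.5 + 4.5·6 = 24.5; r = 25.5 − 24.5 = 1
Largest |r| is 6 at x = 4, residual 6.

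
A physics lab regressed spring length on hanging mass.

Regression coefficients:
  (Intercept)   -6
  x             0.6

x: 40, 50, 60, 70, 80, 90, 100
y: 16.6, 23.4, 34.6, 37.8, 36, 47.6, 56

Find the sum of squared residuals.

SSE = 66.88

x=40: ŷ = -6 + 0.6·40 = 18; e = 16.6 − 18 = -1.4
x=50: ŷ = -6 + 0.6·50 = 24; e = 23.4 − 24 = -0.6
x=60: ŷ = -6 + 0.6·60 = 30; e = 34.6 − 30 = 4.6
x=70: ŷ = -6 + 0.6·70 = 36; e = 37.8 − 36 = 1.8
x=80: ŷ = -6 + 0.6·80 = 42; e = 36 − 42 = -6
x=90: ŷ = -6 + 0.6·90 = 48; e = 47.6 − 48 = -0.4
x=100: ŷ = -6 + 0.6·100 = 54; e = 56 − 54 = 2
SSE = 1.96 + 0.36 + 21.16 + 3.24 + 36 + 0.16 + 4 = 66.88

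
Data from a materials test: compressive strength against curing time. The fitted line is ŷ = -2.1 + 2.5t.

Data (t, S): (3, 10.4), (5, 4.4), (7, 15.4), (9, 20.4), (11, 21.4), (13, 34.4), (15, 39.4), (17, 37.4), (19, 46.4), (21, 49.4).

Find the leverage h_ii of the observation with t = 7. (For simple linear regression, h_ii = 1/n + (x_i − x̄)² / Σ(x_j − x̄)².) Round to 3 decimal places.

t̄ = (3 + 5 + 7 + 9 + 11 + 13 + 15 + 17 + 19 + 21)/10 = 12
Σ(t − t̄)² = 81 + 49 + 25 + 9 + 1 + 1 + 9 + 25 + 49 + 81 = 330
h = 1/10 + (-5)²/330 = 0.1 + 0.0757576 = 0.176

h = 0.176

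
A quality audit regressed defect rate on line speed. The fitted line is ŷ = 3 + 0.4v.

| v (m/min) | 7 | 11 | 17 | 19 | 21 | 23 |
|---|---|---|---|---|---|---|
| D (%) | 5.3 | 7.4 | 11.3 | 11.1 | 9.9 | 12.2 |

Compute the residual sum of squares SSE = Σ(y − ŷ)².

v=7: ŷ = 3 + 0.4·7 = 5.8; e = 5.3 − 5.8 = -0.5
v=11: ŷ = 3 + 0.4·11 = 7.4; e = 7.4 − 7.4 = 0
v=17: ŷ = 3 + 0.4·17 = 9.8; e = 11.3 − 9.8 = 1.5
v=19: ŷ = 3 + 0.4·19 = 10.6; e = 11.1 − 10.6 = 0.5
v=21: ŷ = 3 + 0.4·21 = 11.4; e = 9.9 − 11.4 = -1.5
v=23: ŷ = 3 + 0.4·23 = 12.2; e = 12.2 − 12.2 = 0
SSE = 0.25 + 0 + 2.25 + 0.25 + 2.25 + 0 = 5

SSE = 5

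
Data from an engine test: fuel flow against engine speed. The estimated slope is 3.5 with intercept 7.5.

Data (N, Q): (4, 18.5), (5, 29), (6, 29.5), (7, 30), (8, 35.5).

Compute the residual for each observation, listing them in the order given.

N=4: Q̂ = 7.5 + 3.5·4 = 21.5; r = 18.5 − 21.5 = -3
N=5: Q̂ = 7.5 + 3.5·5 = 25; r = 29 − 25 = 4
N=6: Q̂ = 7.5 + 3.5·6 = 28.5; r = 29.5 − 28.5 = 1
N=7: Q̂ = 7.5 + 3.5·7 = 32; r = 30 − 32 = -2
N=8: Q̂ = 7.5 + 3.5·8 = 35.5; r = 35.5 − 35.5 = 0

-3, 4, 1, -2, 0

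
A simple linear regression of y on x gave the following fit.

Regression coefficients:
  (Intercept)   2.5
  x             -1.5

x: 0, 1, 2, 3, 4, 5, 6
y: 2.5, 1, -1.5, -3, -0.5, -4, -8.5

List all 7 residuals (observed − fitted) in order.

x=0: ŷ = 2.5 − 1.5·0 = 2.5; r = 2.5 − 2.5 = 0
x=1: ŷ = 2.5 − 1.5·1 = 1; r = 1 − 1 = 0
x=2: ŷ = 2.5 − 1.5·2 = -0.5; r = -1.5 − (-0.5) = -1
x=3: ŷ = 2.5 − 1.5·3 = -2; r = -3 − (-2) = -1
x=4: ŷ = 2.5 − 1.5·4 = -3.5; r = -0.5 − (-3.5) = 3
x=5: ŷ = 2.5 − 1.5·5 = -5; r = -4 − (-5) = 1
x=6: ŷ = 2.5 − 1.5·6 = -6.5; r = -8.5 − (-6.5) = -2

0, 0, -1, -1, 3, 1, -2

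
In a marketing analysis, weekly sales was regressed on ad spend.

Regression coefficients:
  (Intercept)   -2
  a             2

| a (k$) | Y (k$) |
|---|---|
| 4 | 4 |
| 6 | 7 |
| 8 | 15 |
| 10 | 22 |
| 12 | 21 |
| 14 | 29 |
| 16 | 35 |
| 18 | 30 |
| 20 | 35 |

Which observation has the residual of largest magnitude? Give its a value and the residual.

a = 16, r = 5

a=4: Ŷ = -2 + 2·4 = 6; r = 4 − 6 = -2
a=6: Ŷ = -2 + 2·6 = 10; r = 7 − 10 = -3
a=8: Ŷ = -2 + 2·8 = 14; r = 15 − 14 = 1
a=10: Ŷ = -2 + 2·10 = 18; r = 22 − 18 = 4
a=12: Ŷ = -2 + 2·12 = 22; r = 21 − 22 = -1
a=14: Ŷ = -2 + 2·14 = 26; r = 29 − 26 = 3
a=16: Ŷ = -2 + 2·16 = 30; r = 35 − 30 = 5
a=18: Ŷ = -2 + 2·18 = 34; r = 30 − 34 = -4
a=20: Ŷ = -2 + 2·20 = 38; r = 35 − 38 = -3
Largest |r| is 5 at a = 16, residual 5.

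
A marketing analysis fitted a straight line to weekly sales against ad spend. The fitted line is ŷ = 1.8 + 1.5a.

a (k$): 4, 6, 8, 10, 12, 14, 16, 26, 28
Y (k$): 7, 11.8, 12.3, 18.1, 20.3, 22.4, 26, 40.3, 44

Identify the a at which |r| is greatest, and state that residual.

a = 8, r = -1.5

a=4: ŷ = 1.8 + 1.5·4 = 7.8; r = 7 − 7.8 = -0.8
a=6: ŷ = 1.8 + 1.5·6 = 10.8; r = 11.8 − 10.8 = 1
a=8: ŷ = 1.8 + 1.5·8 = 13.8; r = 12.3 − 13.8 = -1.5
a=10: ŷ = 1.8 + 1.5·10 = 16.8; r = 18.1 − 16.8 = 1.3
a=12: ŷ = 1.8 + 1.5·12 = 19.8; r = 20.3 − 19.8 = 0.5
a=14: ŷ = 1.8 + 1.5·14 = 22.8; r = 22.4 − 22.8 = -0.4
a=16: ŷ = 1.8 + 1.5·16 = 25.8; r = 26 − 25.8 = 0.2
a=26: ŷ = 1.8 + 1.5·26 = 40.8; r = 40.3 − 40.8 = -0.5
a=28: ŷ = 1.8 + 1.5·28 = 43.8; r = 44 − 43.8 = 0.2
Largest |r| is 1.5 at a = 8, residual -1.5.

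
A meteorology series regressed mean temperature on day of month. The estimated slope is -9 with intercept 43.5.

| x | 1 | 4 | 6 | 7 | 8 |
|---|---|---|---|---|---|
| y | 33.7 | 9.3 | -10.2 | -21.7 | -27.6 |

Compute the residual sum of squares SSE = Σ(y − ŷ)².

SSE = 9.62

x=1: ŷ = 43.5 − 9·1 = 34.5; e = 33.7 − 34.5 = -0.8
x=4: ŷ = 43.5 − 9·4 = 7.5; e = 9.3 − 7.5 = 1.8
x=6: ŷ = 43.5 − 9·6 = -10.5; e = -10.2 − (-10.5) = 0.3
x=7: ŷ = 43.5 − 9·7 = -19.5; e = -21.7 − (-19.5) = -2.2
x=8: ŷ = 43.5 − 9·8 = -28.5; e = -27.6 − (-28.5) = 0.9
SSE = 0.64 + 3.24 + 0.09 + 4.84 + 0.81 = 9.62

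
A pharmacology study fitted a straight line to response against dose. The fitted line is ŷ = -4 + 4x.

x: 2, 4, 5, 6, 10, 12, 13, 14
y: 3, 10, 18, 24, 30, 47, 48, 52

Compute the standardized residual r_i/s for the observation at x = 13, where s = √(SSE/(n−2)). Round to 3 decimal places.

x=2: ŷ = -4 + 4·2 = 4; r = 3 − 4 = -1
x=4: ŷ = -4 + 4·4 = 12; r = 10 − 12 = -2
x=5: ŷ = -4 + 4·5 = 16; r = 18 − 16 = 2
x=6: ŷ = -4 + 4·6 = 20; r = 24 − 20 = 4
x=10: ŷ = -4 + 4·10 = 36; r = 30 − 36 = -6
x=12: ŷ = -4 + 4·12 = 44; r = 47 − 44 = 3
x=13: ŷ = -4 + 4·13 = 48; r = 48 − 48 = 0
x=14: ŷ = -4 + 4·14 = 52; r = 52 − 52 = 0
SSE = 1 + 4 + 4 + 16 + 36 + 9 + 0 + 0 = 70
s = √(70/6) = 3.41565
r/s = 0 / 3.41565 = 0.000

0.000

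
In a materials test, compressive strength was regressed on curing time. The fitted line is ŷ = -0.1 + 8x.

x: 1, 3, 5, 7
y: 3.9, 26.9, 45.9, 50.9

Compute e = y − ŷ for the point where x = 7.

e = -5

ŷ = -0.1 + 8·7 = 55.9
e = 50.9 − 55.9 = -5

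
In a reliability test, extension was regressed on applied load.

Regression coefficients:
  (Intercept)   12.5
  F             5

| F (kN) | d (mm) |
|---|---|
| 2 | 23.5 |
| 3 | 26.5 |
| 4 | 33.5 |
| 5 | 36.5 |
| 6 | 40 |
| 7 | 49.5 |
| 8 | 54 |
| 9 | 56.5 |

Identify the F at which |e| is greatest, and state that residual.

F = 6, e = -2.5

F=2: d̂ = 12.5 + 5·2 = 22.5; e = 23.5 − 22.5 = 1
F=3: d̂ = 12.5 + 5·3 = 27.5; e = 26.5 − 27.5 = -1
F=4: d̂ = 12.5 + 5·4 = 32.5; e = 33.5 − 32.5 = 1
F=5: d̂ = 12.5 + 5·5 = 37.5; e = 36.5 − 37.5 = -1
F=6: d̂ = 12.5 + 5·6 = 42.5; e = 40 − 42.5 = -2.5
F=7: d̂ = 12.5 + 5·7 = 47.5; e = 49.5 − 47.5 = 2
F=8: d̂ = 12.5 + 5·8 = 52.5; e = 54 − 52.5 = 1.5
F=9: d̂ = 12.5 + 5·9 = 57.5; e = 56.5 − 57.5 = -1
Largest |e| is 2.5 at F = 6, residual -2.5.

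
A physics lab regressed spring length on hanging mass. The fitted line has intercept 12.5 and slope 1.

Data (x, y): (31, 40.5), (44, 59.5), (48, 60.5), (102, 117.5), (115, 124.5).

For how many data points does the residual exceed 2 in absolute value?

4

x=31: ŷ = 12.5 + 31 = 43.5; r = 40.5 − 43.5 = -3
x=44: ŷ = 12.5 + 44 = 56.5; r = 59.5 − 56.5 = 3
x=48: ŷ = 12.5 + 48 = 60.5; r = 60.5 − 60.5 = 0
x=102: ŷ = 12.5 + 102 = 114.5; r = 117.5 − 114.5 = 3
x=115: ŷ = 12.5 + 115 = 127.5; r = 124.5 − 127.5 = -3
|r| > 2: x=31 (|r|=3), x=44 (|r|=3), x=102 (|r|=3), x=115 (|r|=3) → 4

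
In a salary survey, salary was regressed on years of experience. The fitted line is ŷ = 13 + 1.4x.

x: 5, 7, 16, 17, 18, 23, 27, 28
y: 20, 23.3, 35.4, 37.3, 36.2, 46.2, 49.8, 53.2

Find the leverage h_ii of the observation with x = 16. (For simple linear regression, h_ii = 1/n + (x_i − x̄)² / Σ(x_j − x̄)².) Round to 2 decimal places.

x̄ = (5 + 7 + 16 + 17 + 18 + 23 + 27 + 28)/8 = 17.625
Σ(x − x̄)² = 159.391 + 112.891 + 2.64062 + 0.390625 + 0.140625 + 28.8906 + 87.8906 + 107.641 = 499.875
h = 1/8 + (-1.625)²/499.875 = 0.125 + 0.00528257 = 0.13

h = 0.13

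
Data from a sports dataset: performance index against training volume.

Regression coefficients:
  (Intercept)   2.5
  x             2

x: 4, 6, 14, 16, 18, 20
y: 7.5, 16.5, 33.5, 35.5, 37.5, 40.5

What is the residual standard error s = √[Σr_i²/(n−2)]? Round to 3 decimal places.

x=4: ŷ = 2.5 + 2·4 = 10.5; r = 7.5 − 10.5 = -3
x=6: ŷ = 2.5 + 2·6 = 14.5; r = 16.5 − 14.5 = 2
x=14: ŷ = 2.5 + 2·14 = 30.5; r = 33.5 − 30.5 = 3
x=16: ŷ = 2.5 + 2·16 = 34.5; r = 35.5 − 34.5 = 1
x=18: ŷ = 2.5 + 2·18 = 38.5; r = 37.5 − 38.5 = -1
x=20: ŷ = 2.5 + 2·20 = 42.5; r = 40.5 − 42.5 = -2
SSE = 9 + 4 + 9 + 1 + 1 + 4 = 28
s = √(28/4) = √7 ≈ 2.646

s = 2.646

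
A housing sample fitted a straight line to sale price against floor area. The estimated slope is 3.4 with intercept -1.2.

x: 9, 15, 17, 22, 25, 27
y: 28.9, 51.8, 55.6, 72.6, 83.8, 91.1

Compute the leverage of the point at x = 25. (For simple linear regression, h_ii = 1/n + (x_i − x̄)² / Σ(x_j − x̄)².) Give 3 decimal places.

x̄ = (9 + 15 + 17 + 22 + 25 + 27)/6 = 19.1667
Σ(x − x̄)² = 103.361 + 17.3611 + 4.69444 + 8.02778 + 34.0278 + 61.3611 = 228.833
h = 1/6 + (5.83333)²/228.833 = 0.166667 + 0.148701 = 0.315

h = 0.315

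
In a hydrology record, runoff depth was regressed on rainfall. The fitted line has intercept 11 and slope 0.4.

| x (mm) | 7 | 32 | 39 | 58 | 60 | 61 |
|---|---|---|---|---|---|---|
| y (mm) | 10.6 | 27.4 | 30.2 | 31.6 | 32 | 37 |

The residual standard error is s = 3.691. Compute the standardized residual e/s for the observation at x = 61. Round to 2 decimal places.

ŷ = 11 + 0.4·61 = 35.4
e = 37 − 35.4 = 1.6
e/s = 1.6 / 3.691 = 0.43

0.43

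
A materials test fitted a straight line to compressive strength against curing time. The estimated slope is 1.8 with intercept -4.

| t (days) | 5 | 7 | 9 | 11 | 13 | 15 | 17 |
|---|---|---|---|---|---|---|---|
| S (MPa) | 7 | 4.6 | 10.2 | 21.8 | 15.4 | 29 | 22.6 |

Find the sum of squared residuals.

t=5: Ŝ = -4 + 1.8·5 = 5; e = 7 − 5 = 2
t=7: Ŝ = -4 + 1.8·7 = 8.6; e = 4.6 − 8.6 = -4
t=9: Ŝ = -4 + 1.8·9 = 12.2; e = 10.2 − 12.2 = -2
t=11: Ŝ = -4 + 1.8·11 = 15.8; e = 21.8 − 15.8 = 6
t=13: Ŝ = -4 + 1.8·13 = 19.4; e = 15.4 − 19.4 = -4
t=15: Ŝ = -4 + 1.8·15 = 23; e = 29 − 23 = 6
t=17: Ŝ = -4 + 1.8·17 = 26.6; e = 22.6 − 26.6 = -4
SSE = 4 + 16 + 4 + 36 + 16 + 36 + 16 = 128

SSE = 128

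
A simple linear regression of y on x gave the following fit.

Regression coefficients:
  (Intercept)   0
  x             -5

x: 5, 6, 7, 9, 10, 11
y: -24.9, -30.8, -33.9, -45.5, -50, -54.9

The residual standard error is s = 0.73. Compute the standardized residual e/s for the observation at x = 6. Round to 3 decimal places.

ŷ = −5·6 = -30
e = -30.8 − (-30) = -0.8
e/s = -0.8 / 0.73 = -1.096

-1.096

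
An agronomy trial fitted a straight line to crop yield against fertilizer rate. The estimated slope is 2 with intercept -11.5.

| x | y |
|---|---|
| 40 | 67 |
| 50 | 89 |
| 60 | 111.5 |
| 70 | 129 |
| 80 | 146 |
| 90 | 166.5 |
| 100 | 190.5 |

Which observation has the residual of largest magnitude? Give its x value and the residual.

x = 60, r = 3

x=40: ŷ = -11.5 + 2·40 = 68.5; r = 67 − 68.5 = -1.5
x=50: ŷ = -11.5 + 2·50 = 88.5; r = 89 − 88.5 = 0.5
x=60: ŷ = -11.5 + 2·60 = 108.5; r = 111.5 − 108.5 = 3
x=70: ŷ = -11.5 + 2·70 = 128.5; r = 129 − 128.5 = 0.5
x=80: ŷ = -11.5 + 2·80 = 148.5; r = 146 − 148.5 = -2.5
x=90: ŷ = -11.5 + 2·90 = 168.5; r = 166.5 − 168.5 = -2
x=100: ŷ = -11.5 + 2·100 = 188.5; r = 190.5 − 188.5 = 2
Largest |r| is 3 at x = 60, residual 3.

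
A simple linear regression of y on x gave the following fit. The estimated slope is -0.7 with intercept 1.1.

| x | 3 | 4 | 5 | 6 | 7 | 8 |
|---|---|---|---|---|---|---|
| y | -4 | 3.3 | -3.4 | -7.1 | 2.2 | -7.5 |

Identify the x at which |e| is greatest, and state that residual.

x = 7, e = 6

x=3: ŷ = 1.1 − 0.7·3 = -1; e = -4 − (-1) = -3
x=4: ŷ = 1.1 − 0.7·4 = -1.7; e = 3.3 − (-1.7) = 5
x=5: ŷ = 1.1 − 0.7·5 = -2.4; e = -3.4 − (-2.4) = -1
x=6: ŷ = 1.1 − 0.7·6 = -3.1; e = -7.1 − (-3.1) = -4
x=7: ŷ = 1.1 − 0.7·7 = -3.8; e = 2.2 − (-3.8) = 6
x=8: ŷ = 1.1 − 0.7·8 = -4.5; e = -7.5 − (-4.5) = -3
Largest |e| is 6 at x = 7, residual 6.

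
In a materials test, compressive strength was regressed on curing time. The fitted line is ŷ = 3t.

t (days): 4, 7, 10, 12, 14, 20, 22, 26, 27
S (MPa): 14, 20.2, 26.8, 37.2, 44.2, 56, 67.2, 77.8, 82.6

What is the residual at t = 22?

ŷ = 3·22 = 66
e = 67.2 − 66 = 1.2

e = 1.2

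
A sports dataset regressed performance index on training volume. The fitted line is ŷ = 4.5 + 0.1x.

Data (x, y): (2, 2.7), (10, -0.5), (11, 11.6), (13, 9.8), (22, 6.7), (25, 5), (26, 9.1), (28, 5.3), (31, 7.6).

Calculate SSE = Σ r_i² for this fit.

x=2: ŷ = 4.5 + 0.1·2 = 4.7; r = 2.7 − 4.7 = -2
x=10: ŷ = 4.5 + 0.1·10 = 5.5; r = -0.5 − 5.5 = -6
x=11: ŷ = 4.5 + 0.1·11 = 5.6; r = 11.6 − 5.6 = 6
x=13: ŷ = 4.5 + 0.1·13 = 5.8; r = 9.8 − 5.8 = 4
x=22: ŷ = 4.5 + 0.1·22 = 6.7; r = 6.7 − 6.7 = 0
x=25: ŷ = 4.5 + 0.1·25 = 7; r = 5 − 7 = -2
x=26: ŷ = 4.5 + 0.1·26 = 7.1; r = 9.1 − 7.1 = 2
x=28: ŷ = 4.5 + 0.1·28 = 7.3; r = 5.3 − 7.3 = -2
x=31: ŷ = 4.5 + 0.1·31 = 7.6; r = 7.6 − 7.6 = 0
SSE = 4 + 36 + 36 + 16 + 0 + 4 + 4 + 4 + 0 = 104

SSE = 104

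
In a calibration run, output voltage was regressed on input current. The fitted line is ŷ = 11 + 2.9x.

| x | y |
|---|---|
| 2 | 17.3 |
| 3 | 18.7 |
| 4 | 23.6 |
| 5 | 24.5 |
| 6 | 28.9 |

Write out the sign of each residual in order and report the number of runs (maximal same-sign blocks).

x=2: ŷ = 11 + 2.9·2 = 16.8; e = 17.3 − 16.8 = 0.5
x=3: ŷ = 11 + 2.9·3 = 19.7; e = 18.7 − 19.7 = -1
x=4: ŷ = 11 + 2.9·4 = 22.6; e = 23.6 − 22.6 = 1
x=5: ŷ = 11 + 2.9·5 = 25.5; e = 24.5 − 25.5 = -1
x=6: ŷ = 11 + 2.9·6 = 28.4; e = 28.9 − 28.4 = 0.5
Signs: + − + − +
Runs: +×1, −×1, +×1, −×1, +×1 → 5

5 runs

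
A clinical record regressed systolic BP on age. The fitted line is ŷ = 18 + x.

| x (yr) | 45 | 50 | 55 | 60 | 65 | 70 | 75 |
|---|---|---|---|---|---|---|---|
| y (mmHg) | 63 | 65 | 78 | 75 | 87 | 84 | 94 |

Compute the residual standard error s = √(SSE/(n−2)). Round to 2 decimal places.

s = 3.90

x=45: ŷ = 18 + 45 = 63; r = 63 − 63 = 0
x=50: ŷ = 18 + 50 = 68; r = 65 − 68 = -3
x=55: ŷ = 18 + 55 = 73; r = 78 − 73 = 5
x=60: ŷ = 18 + 60 = 78; r = 75 − 78 = -3
x=65: ŷ = 18 + 65 = 83; r = 87 − 83 = 4
x=70: ŷ = 18 + 70 = 88; r = 84 − 88 = -4
x=75: ŷ = 18 + 75 = 93; r = 94 − 93 = 1
SSE = 0 + 9 + 25 + 9 + 16 + 16 + 1 = 76
s = √(76/5) = √15.2 ≈ 3.90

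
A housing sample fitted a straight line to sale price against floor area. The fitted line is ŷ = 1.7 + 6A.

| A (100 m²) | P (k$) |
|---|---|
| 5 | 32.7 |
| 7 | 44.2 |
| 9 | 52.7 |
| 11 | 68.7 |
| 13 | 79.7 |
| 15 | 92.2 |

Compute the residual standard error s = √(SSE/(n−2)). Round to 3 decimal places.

s = 1.696

A=5: ŷ = 1.7 + 6·5 = 31.7; r = 32.7 − 31.7 = 1
A=7: ŷ = 1.7 + 6·7 = 43.7; r = 44.2 − 43.7 = 0.5
A=9: ŷ = 1.7 + 6·9 = 55.7; r = 52.7 − 55.7 = -3
A=11: ŷ = 1.7 + 6·11 = 67.7; r = 68.7 − 67.7 = 1
A=13: ŷ = 1.7 + 6·13 = 79.7; r = 79.7 − 79.7 = 0
A=15: ŷ = 1.7 + 6·15 = 91.7; r = 92.2 − 91.7 = 0.5
SSE = 1 + 0.25 + 9 + 1 + 0 + 0.25 = 11.5
s = √(11.5/4) = √2.875 ≈ 1.696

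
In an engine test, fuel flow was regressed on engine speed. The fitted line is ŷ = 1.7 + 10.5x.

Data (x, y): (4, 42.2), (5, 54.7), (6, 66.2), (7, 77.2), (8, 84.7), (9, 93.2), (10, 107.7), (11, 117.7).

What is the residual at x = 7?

ŷ = 1.7 + 10.5·7 = 75.2
e = 77.2 − 75.2 = 2

e = 2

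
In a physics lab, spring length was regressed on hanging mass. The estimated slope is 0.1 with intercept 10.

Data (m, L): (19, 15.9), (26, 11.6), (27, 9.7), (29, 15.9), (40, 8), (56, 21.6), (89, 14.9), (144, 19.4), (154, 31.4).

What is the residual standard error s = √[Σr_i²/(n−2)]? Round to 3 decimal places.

m=19: L̂ = 10 + 0.1·19 = 11.9; r = 15.9 − 11.9 = 4
m=26: L̂ = 10 + 0.1·26 = 12.6; r = 11.6 − 12.6 = -1
m=27: L̂ = 10 + 0.1·27 = 12.7; r = 9.7 − 12.7 = -3
m=29: L̂ = 10 + 0.1·29 = 12.9; r = 15.9 − 12.9 = 3
m=40: L̂ = 10 + 0.1·40 = 14; r = 8 − 14 = -6
m=56: L̂ = 10 + 0.1·56 = 15.6; r = 21.6 − 15.6 = 6
m=89: L̂ = 10 + 0.1·89 = 18.9; r = 14.9 − 18.9 = -4
m=144: L̂ = 10 + 0.1·144 = 24.4; r = 19.4 − 24.4 = -5
m=154: L̂ = 10 + 0.1·154 = 25.4; r = 31.4 − 25.4 = 6
SSE = 16 + 1 + 9 + 9 + 36 + 36 + 16 + 25 + 36 = 184
s = √(184/7) = √26.2857 ≈ 5.127

s = 5.127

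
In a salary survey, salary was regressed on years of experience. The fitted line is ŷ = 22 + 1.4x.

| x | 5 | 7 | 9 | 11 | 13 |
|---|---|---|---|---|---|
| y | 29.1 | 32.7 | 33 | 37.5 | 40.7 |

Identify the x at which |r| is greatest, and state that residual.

x = 9, r = -1.6

x=5: ŷ = 22 + 1.4·5 = 29; r = 29.1 − 29 = 0.1
x=7: ŷ = 22 + 1.4·7 = 31.8; r = 32.7 − 31.8 = 0.9
x=9: ŷ = 22 + 1.4·9 = 34.6; r = 33 − 34.6 = -1.6
x=11: ŷ = 22 + 1.4·11 = 37.4; r = 37.5 − 37.4 = 0.1
x=13: ŷ = 22 + 1.4·13 = 40.2; r = 40.7 − 40.2 = 0.5
Largest |r| is 1.6 at x = 9, residual -1.6.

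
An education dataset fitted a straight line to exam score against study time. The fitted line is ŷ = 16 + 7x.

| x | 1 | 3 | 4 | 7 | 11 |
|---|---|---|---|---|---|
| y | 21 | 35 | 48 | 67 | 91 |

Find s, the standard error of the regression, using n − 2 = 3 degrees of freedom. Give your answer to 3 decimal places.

x=1: ŷ = 16 + 7·1 = 23; e = 21 − 23 = -2
x=3: ŷ = 16 + 7·3 = 37; e = 35 − 37 = -2
x=4: ŷ = 16 + 7·4 = 44; e = 48 − 44 = 4
x=7: ŷ = 16 + 7·7 = 65; e = 67 − 65 = 2
x=11: ŷ = 16 + 7·11 = 93; e = 91 − 93 = -2
SSE = 4 + 4 + 16 + 4 + 4 = 32
s = √(32/3) = √10.6667 ≈ 3.266

s = 3.266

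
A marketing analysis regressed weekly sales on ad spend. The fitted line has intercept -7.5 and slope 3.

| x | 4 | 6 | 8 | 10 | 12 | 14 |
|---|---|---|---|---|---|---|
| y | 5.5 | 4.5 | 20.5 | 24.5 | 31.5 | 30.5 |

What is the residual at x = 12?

ŷ = -7.5 + 3·12 = 28.5
e = 31.5 − 28.5 = 3

e = 3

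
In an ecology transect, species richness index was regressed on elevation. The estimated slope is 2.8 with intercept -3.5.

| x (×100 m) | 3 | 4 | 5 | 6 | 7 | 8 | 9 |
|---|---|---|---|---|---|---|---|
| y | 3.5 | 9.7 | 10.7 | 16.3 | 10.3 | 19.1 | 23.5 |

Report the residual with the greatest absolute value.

x=3: ŷ = -3.5 + 2.8·3 = 4.9; r = 3.5 − 4.9 = -1.4
x=4: ŷ = -3.5 + 2.8·4 = 7.7; r = 9.7 − 7.7 = 2
x=5: ŷ = -3.5 + 2.8·5 = 10.5; r = 10.7 − 10.5 = 0.2
x=6: ŷ = -3.5 + 2.8·6 = 13.3; r = 16.3 − 13.3 = 3
x=7: ŷ = -3.5 + 2.8·7 = 16.1; r = 10.3 − 16.1 = -5.8
x=8: ŷ = -3.5 + 2.8·8 = 18.9; r = 19.1 − 18.9 = 0.2
x=9: ŷ = -3.5 + 2.8·9 = 21.7; r = 23.5 − 21.7 = 1.8
Largest |r| is 5.8 at x = 7, residual -5.8.

r = -5.8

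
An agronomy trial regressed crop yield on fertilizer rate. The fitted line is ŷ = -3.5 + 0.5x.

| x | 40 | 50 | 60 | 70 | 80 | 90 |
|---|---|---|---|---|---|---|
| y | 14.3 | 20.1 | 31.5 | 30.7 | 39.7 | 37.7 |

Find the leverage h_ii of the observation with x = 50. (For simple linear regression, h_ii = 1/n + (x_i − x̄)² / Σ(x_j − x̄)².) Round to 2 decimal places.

h = 0.30

x̄ = (40 + 50 + 60 + 70 + 80 + 90)/6 = 65
Σ(x − x̄)² = 625 + 225 + 25 + 25 + 225 + 625 = 1750
h = 1/6 + (-15)²/1750 = 0.166667 + 0.128571 = 0.30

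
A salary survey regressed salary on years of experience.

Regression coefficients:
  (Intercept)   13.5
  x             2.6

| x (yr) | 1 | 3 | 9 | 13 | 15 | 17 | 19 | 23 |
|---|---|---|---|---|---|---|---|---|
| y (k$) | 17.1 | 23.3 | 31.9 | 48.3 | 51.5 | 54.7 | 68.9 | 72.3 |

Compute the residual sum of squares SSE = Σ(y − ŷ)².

SSE = 78

x=1: ŷ = 13.5 + 2.6·1 = 16.1; r = 17.1 − 16.1 = 1
x=3: ŷ = 13.5 + 2.6·3 = 21.3; r = 23.3 − 21.3 = 2
x=9: ŷ = 13.5 + 2.6·9 = 36.9; r = 31.9 − 36.9 = -5
x=13: ŷ = 13.5 + 2.6·13 = 47.3; r = 48.3 − 47.3 = 1
x=15: ŷ = 13.5 + 2.6·15 = 52.5; r = 51.5 − 52.5 = -1
x=17: ŷ = 13.5 + 2.6·17 = 57.7; r = 54.7 − 57.7 = -3
x=19: ŷ = 13.5 + 2.6·19 = 62.9; r = 68.9 − 62.9 = 6
x=23: ŷ = 13.5 + 2.6·23 = 73.3; r = 72.3 − 73.3 = -1
SSE = 1 + 4 + 25 + 1 + 1 + 9 + 36 + 1 = 78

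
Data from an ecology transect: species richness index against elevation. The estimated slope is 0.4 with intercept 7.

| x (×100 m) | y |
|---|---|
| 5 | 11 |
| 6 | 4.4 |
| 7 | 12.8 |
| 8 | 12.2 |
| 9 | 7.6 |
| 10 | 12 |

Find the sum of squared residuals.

x=5: ŷ = 7 + 0.4·5 = 9; r = 11 − 9 = 2
x=6: ŷ = 7 + 0.4·6 = 9.4; r = 4.4 − 9.4 = -5
x=7: ŷ = 7 + 0.4·7 = 9.8; r = 12.8 − 9.8 = 3
x=8: ŷ = 7 + 0.4·8 = 10.2; r = 12.2 − 10.2 = 2
x=9: ŷ = 7 + 0.4·9 = 10.6; r = 7.6 − 10.6 = -3
x=10: ŷ = 7 + 0.4·10 = 11; r = 12 − 11 = 1
SSE = 4 + 25 + 9 + 4 + 9 + 1 = 52

SSE = 52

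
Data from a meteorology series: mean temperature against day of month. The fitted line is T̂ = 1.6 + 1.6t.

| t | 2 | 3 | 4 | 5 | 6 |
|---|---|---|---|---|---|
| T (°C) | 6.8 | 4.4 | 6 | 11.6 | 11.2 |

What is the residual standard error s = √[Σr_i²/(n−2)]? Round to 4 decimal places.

s = 2.3094

t=2: T̂ = 1.6 + 1.6·2 = 4.8; r = 6.8 − 4.8 = 2
t=3: T̂ = 1.6 + 1.6·3 = 6.4; r = 4.4 − 6.4 = -2
t=4: T̂ = 1.6 + 1.6·4 = 8; r = 6 − 8 = -2
t=5: T̂ = 1.6 + 1.6·5 = 9.6; r = 11.6 − 9.6 = 2
t=6: T̂ = 1.6 + 1.6·6 = 11.2; r = 11.2 − 11.2 = 0
SSE = 4 + 4 + 4 + 4 + 0 = 16
s = √(16/3) = √5.33333 ≈ 2.3094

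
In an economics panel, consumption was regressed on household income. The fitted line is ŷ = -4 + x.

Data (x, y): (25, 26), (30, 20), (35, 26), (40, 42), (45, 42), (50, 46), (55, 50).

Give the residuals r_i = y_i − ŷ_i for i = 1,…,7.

5, -6, -5, 6, 1, 0, -1

x=25: ŷ = -4 + 25 = 21; r = 26 − 21 = 5
x=30: ŷ = -4 + 30 = 26; r = 20 − 26 = -6
x=35: ŷ = -4 + 35 = 31; r = 26 − 31 = -5
x=40: ŷ = -4 + 40 = 36; r = 42 − 36 = 6
x=45: ŷ = -4 + 45 = 41; r = 42 − 41 = 1
x=50: ŷ = -4 + 50 = 46; r = 46 − 46 = 0
x=55: ŷ = -4 + 55 = 51; r = 50 − 51 = -1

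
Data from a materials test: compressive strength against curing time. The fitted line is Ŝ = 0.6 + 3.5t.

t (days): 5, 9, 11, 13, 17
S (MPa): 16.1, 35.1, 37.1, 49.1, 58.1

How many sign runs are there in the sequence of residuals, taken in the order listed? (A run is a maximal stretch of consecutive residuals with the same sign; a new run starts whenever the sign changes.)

t=5: Ŝ = 0.6 + 3.5·5 = 18.1; r = 16.1 − 18.1 = -2
t=9: Ŝ = 0.6 + 3.5·9 = 32.1; r = 35.1 − 32.1 = 3
t=11: Ŝ = 0.6 + 3.5·11 = 39.1; r = 37.1 − 39.1 = -2
t=13: Ŝ = 0.6 + 3.5·13 = 46.1; r = 49.1 − 46.1 = 3
t=17: Ŝ = 0.6 + 3.5·17 = 60.1; r = 58.1 − 60.1 = -2
Signs: − + − + −
Runs: −×1, +×1, −×1, +×1, −×1 → 5

5 runs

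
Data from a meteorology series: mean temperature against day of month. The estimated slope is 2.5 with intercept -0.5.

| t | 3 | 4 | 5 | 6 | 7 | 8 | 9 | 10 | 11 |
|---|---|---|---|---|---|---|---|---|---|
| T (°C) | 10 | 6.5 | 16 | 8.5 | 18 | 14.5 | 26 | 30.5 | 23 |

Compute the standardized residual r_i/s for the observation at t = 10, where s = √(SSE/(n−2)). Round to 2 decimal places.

t=3: T̂ = -0.5 + 2.5·3 = 7; r = 10 − 7 = 3
t=4: T̂ = -0.5 + 2.5·4 = 9.5; r = 6.5 − 9.5 = -3
t=5: T̂ = -0.5 + 2.5·5 = 12; r = 16 − 12 = 4
t=6: T̂ = -0.5 + 2.5·6 = 14.5; r = 8.5 − 14.5 = -6
t=7: T̂ = -0.5 + 2.5·7 = 17; r = 18 − 17 = 1
t=8: T̂ = -0.5 + 2.5·8 = 19.5; r = 14.5 − 19.5 = -5
t=9: T̂ = -0.5 + 2.5·9 = 22; r = 26 − 22 = 4
t=10: T̂ = -0.5 + 2.5·10 = 24.5; r = 30.5 − 24.5 = 6
t=11: T̂ = -0.5 + 2.5·11 = 27; r = 23 − 27 = -4
SSE = 9 + 9 + 16 + 36 + 1 + 25 + 16 + 36 + 16 = 164
s = √(164/7) = 4.84031
r/s = 6 / 4.84031 = 1.24

1.24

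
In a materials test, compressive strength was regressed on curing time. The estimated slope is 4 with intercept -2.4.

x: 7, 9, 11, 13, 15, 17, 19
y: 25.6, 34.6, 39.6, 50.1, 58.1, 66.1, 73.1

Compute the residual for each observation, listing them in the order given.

x=7: ŷ = -2.4 + 4·7 = 25.6; e = 25.6 − 25.6 = 0
x=9: ŷ = -2.4 + 4·9 = 33.6; e = 34.6 − 33.6 = 1
x=11: ŷ = -2.4 + 4·11 = 41.6; e = 39.6 − 41.6 = -2
x=13: ŷ = -2.4 + 4·13 = 49.6; e = 50.1 − 49.6 = 0.5
x=15: ŷ = -2.4 + 4·15 = 57.6; e = 58.1 − 57.6 = 0.5
x=17: ŷ = -2.4 + 4·17 = 65.6; e = 66.1 − 65.6 = 0.5
x=19: ŷ = -2.4 + 4·19 = 73.6; e = 73.1 − 73.6 = -0.5

0, 1, -2, 0.5, 0.5, 0.5, -0.5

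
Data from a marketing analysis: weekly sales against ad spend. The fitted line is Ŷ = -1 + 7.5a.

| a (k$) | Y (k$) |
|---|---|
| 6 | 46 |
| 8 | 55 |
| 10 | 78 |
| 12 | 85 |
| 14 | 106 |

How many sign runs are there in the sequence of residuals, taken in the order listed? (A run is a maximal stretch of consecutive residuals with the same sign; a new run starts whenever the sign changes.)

5 runs

a=6: Ŷ = -1 + 7.5·6 = 44; e = 46 − 44 = 2
a=8: Ŷ = -1 + 7.5·8 = 59; e = 55 − 59 = -4
a=10: Ŷ = -1 + 7.5·10 = 74; e = 78 − 74 = 4
a=12: Ŷ = -1 + 7.5·12 = 89; e = 85 − 89 = -4
a=14: Ŷ = -1 + 7.5·14 = 104; e = 106 − 104 = 2
Signs: + − + − +
Runs: +×1, −×1, +×1, −×1, +×1 → 5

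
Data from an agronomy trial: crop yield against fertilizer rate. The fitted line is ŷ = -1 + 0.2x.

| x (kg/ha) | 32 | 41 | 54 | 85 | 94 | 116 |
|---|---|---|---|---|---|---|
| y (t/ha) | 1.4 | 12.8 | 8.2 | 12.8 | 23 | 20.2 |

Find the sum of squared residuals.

x=32: ŷ = -1 + 0.2·32 = 5.4; e = 1.4 − 5.4 = -4
x=41: ŷ = -1 + 0.2·41 = 7.2; e = 12.8 − 7.2 = 5.6
x=54: ŷ = -1 + 0.2·54 = 9.8; e = 8.2 − 9.8 = -1.6
x=85: ŷ = -1 + 0.2·85 = 16; e = 12.8 − 16 = -3.2
x=94: ŷ = -1 + 0.2·94 = 17.8; e = 23 − 17.8 = 5.2
x=116: ŷ = -1 + 0.2·116 = 22.2; e = 20.2 − 22.2 = -2
SSE = 16 + 31.36 + 2.56 + 10.24 + 27.04 + 4 = 91.2

SSE = 91.2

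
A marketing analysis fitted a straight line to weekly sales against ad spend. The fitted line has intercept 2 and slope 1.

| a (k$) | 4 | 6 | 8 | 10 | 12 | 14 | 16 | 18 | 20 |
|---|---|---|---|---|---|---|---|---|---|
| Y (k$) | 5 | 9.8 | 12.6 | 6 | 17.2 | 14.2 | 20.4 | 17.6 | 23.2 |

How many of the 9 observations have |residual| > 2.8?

2

a=4: Ŷ = 2 + 4 = 6; r = 5 − 6 = -1
a=6: Ŷ = 2 + 6 = 8; r = 9.8 − 8 = 1.8
a=8: Ŷ = 2 + 8 = 10; r = 12.6 − 10 = 2.6
a=10: Ŷ = 2 + 10 = 12; r = 6 − 12 = -6
a=12: Ŷ = 2 + 12 = 14; r = 17.2 − 14 = 3.2
a=14: Ŷ = 2 + 14 = 16; r = 14.2 − 16 = -1.8
a=16: Ŷ = 2 + 16 = 18; r = 20.4 − 18 = 2.4
a=18: Ŷ = 2 + 18 = 20; r = 17.6 − 20 = -2.4
a=20: Ŷ = 2 + 20 = 22; r = 23.2 − 22 = 1.2
|r| > 2.8: a=10 (|r|=6), a=12 (|r|=3.2) → 2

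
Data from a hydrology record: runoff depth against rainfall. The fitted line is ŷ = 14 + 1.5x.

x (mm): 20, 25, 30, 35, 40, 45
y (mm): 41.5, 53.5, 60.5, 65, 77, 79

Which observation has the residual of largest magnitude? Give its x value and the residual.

x=20: ŷ = 14 + 1.5·20 = 44; e = 41.5 − 44 = -2.5
x=25: ŷ = 14 + 1.5·25 = 51.5; e = 53.5 − 51.5 = 2
x=30: ŷ = 14 + 1.5·30 = 59; e = 60.5 − 59 = 1.5
x=35: ŷ = 14 + 1.5·35 = 66.5; e = 65 − 66.5 = -1.5
x=40: ŷ = 14 + 1.5·40 = 74; e = 77 − 74 = 3
x=45: ŷ = 14 + 1.5·45 = 81.5; e = 79 − 81.5 = -2.5
Largest |e| is 3 at x = 40, residual 3.

x = 40, e = 3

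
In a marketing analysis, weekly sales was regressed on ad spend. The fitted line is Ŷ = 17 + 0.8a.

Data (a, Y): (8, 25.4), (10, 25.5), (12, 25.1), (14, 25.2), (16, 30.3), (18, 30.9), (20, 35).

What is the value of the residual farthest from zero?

e = -3

a=8: Ŷ = 17 + 0.8·8 = 23.4; e = 25.4 − 23.4 = 2
a=10: Ŷ = 17 + 0.8·10 = 25; e = 25.5 − 25 = 0.5
a=12: Ŷ = 17 + 0.8·12 = 26.6; e = 25.1 − 26.6 = -1.5
a=14: Ŷ = 17 + 0.8·14 = 28.2; e = 25.2 − 28.2 = -3
a=16: Ŷ = 17 + 0.8·16 = 29.8; e = 30.3 − 29.8 = 0.5
a=18: Ŷ = 17 + 0.8·18 = 31.4; e = 30.9 − 31.4 = -0.5
a=20: Ŷ = 17 + 0.8·20 = 33; e = 35 − 33 = 2
Largest |e| is 3 at a = 14, residual -3.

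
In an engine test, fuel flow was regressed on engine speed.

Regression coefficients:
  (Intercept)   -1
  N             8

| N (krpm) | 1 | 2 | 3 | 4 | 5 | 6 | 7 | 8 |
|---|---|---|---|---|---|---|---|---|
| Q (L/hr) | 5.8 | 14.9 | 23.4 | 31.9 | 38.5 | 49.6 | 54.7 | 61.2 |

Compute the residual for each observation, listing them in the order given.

N=1: Q̂ = -1 + 8·1 = 7; r = 5.8 − 7 = -1.2
N=2: Q̂ = -1 + 8·2 = 15; r = 14.9 − 15 = -0.1
N=3: Q̂ = -1 + 8·3 = 23; r = 23.4 − 23 = 0.4
N=4: Q̂ = -1 + 8·4 = 31; r = 31.9 − 31 = 0.9
N=5: Q̂ = -1 + 8·5 = 39; r = 38.5 − 39 = -0.5
N=6: Q̂ = -1 + 8·6 = 47; r = 49.6 − 47 = 2.6
N=7: Q̂ = -1 + 8·7 = 55; r = 54.7 − 55 = -0.3
N=8: Q̂ = -1 + 8·8 = 63; r = 61.2 − 63 = -1.8

-1.2, -0.1, 0.4, 0.9, -0.5, 2.6, -0.3, -1.8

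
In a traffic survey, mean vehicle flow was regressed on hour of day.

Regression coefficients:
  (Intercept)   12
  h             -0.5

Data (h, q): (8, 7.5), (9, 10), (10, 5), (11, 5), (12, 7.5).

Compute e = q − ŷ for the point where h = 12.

ŷ = 12 − 0.5·12 = 6
e = 7.5 − 6 = 1.5

e = 1.5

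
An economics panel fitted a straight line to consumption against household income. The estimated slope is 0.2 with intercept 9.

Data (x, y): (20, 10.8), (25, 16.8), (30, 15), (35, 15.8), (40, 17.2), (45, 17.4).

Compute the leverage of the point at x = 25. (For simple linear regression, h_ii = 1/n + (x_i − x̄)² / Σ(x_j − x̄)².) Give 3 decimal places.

x̄ = (20 + 25 + 30 + 35 + 40 + 45)/6 = 32.5
Σ(x − x̄)² = 156.25 + 56.25 + 6.25 + 6.25 + 56.25 + 156.25 = 437.5
h = 1/6 + (-7.5)²/437.5 = 0.166667 + 0.128571 = 0.295

h = 0.295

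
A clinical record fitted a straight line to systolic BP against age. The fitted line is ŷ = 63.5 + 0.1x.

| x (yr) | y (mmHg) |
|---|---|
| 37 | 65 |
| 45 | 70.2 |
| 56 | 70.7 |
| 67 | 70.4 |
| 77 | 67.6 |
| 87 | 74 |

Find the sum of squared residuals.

SSE = 28.48

x=37: ŷ = 63.5 + 0.1·37 = 67.2; e = 65 − 67.2 = -2.2
x=45: ŷ = 63.5 + 0.1·45 = 68; e = 70.2 − 68 = 2.2
x=56: ŷ = 63.5 + 0.1·56 = 69.1; e = 70.7 − 69.1 = 1.6
x=67: ŷ = 63.5 + 0.1·67 = 70.2; e = 70.4 − 70.2 = 0.2
x=77: ŷ = 63.5 + 0.1·77 = 71.2; e = 67.6 − 71.2 = -3.6
x=87: ŷ = 63.5 + 0.1·87 = 72.2; e = 74 − 72.2 = 1.8
SSE = 4.84 + 4.84 + 2.56 + 0.04 + 12.96 + 3.24 = 28.48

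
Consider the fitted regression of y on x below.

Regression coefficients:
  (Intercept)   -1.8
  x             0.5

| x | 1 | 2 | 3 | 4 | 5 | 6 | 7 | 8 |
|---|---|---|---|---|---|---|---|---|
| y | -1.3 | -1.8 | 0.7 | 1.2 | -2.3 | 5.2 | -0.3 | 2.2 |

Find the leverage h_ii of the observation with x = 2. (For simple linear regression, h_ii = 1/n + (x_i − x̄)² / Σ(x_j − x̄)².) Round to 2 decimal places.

h = 0.27

x̄ = (1 + 2 + 3 + 4 + 5 + 6 + 7 + 8)/8 = 4.5
Σ(x − x̄)² = 12.25 + 6.25 + 2.25 + 0.25 + 0.25 + 2.25 + 6.25 + 12.25 = 42
h = 1/8 + (-2.5)²/42 = 0.125 + 0.14881 = 0.27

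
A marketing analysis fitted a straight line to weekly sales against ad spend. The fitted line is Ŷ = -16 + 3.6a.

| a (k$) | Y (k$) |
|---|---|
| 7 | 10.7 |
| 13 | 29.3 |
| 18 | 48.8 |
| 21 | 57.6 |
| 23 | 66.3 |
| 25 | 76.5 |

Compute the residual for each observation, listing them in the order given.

1.5, -1.5, 0, -2, -0.5, 2.5

a=7: Ŷ = -16 + 3.6·7 = 9.2; r = 10.7 − 9.2 = 1.5
a=13: Ŷ = -16 + 3.6·13 = 30.8; r = 29.3 − 30.8 = -1.5
a=18: Ŷ = -16 + 3.6·18 = 48.8; r = 48.8 − 48.8 = 0
a=21: Ŷ = -16 + 3.6·21 = 59.6; r = 57.6 − 59.6 = -2
a=23: Ŷ = -16 + 3.6·23 = 66.8; r = 66.3 − 66.8 = -0.5
a=25: Ŷ = -16 + 3.6·25 = 74; r = 76.5 − 74 = 2.5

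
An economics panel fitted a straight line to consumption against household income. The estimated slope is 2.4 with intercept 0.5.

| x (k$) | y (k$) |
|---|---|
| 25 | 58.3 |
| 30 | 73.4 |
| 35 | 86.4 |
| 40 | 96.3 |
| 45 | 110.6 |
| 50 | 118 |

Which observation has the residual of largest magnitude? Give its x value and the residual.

x = 50, e = -2.5

x=25: ŷ = 0.5 + 2.4·25 = 60.5; e = 58.3 − 60.5 = -2.2
x=30: ŷ = 0.5 + 2.4·30 = 72.5; e = 73.4 − 72.5 = 0.9
x=35: ŷ = 0.5 + 2.4·35 = 84.5; e = 86.4 − 84.5 = 1.9
x=40: ŷ = 0.5 + 2.4·40 = 96.5; e = 96.3 − 96.5 = -0.2
x=45: ŷ = 0.5 + 2.4·45 = 108.5; e = 110.6 − 108.5 = 2.1
x=50: ŷ = 0.5 + 2.4·50 = 120.5; e = 118 − 120.5 = -2.5
Largest |e| is 2.5 at x = 50, residual -2.5.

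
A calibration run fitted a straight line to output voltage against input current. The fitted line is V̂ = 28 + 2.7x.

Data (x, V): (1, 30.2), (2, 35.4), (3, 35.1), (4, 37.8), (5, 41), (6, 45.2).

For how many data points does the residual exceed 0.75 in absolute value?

4

x=1: V̂ = 28 + 2.7·1 = 30.7; e = 30.2 − 30.7 = -0.5
x=2: V̂ = 28 + 2.7·2 = 33.4; e = 35.4 − 33.4 = 2
x=3: V̂ = 28 + 2.7·3 = 36.1; e = 35.1 − 36.1 = -1
x=4: V̂ = 28 + 2.7·4 = 38.8; e = 37.8 − 38.8 = -1
x=5: V̂ = 28 + 2.7·5 = 41.5; e = 41 − 41.5 = -0.5
x=6: V̂ = 28 + 2.7·6 = 44.2; e = 45.2 − 44.2 = 1
|e| > 0.75: x=2 (|e|=2), x=3 (|e|=1), x=4 (|e|=1), x=6 (|e|=1) → 4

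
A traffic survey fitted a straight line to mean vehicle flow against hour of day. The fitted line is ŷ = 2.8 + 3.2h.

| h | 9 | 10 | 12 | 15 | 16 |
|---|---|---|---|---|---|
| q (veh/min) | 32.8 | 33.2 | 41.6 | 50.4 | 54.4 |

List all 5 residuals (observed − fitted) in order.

1.2, -1.6, 0.4, -0.4, 0.4

h=9: ŷ = 2.8 + 3.2·9 = 31.6; r = 32.8 − 31.6 = 1.2
h=10: ŷ = 2.8 + 3.2·10 = 34.8; r = 33.2 − 34.8 = -1.6
h=12: ŷ = 2.8 + 3.2·12 = 41.2; r = 41.6 − 41.2 = 0.4
h=15: ŷ = 2.8 + 3.2·15 = 50.8; r = 50.4 − 50.8 = -0.4
h=16: ŷ = 2.8 + 3.2·16 = 54; r = 54.4 − 54 = 0.4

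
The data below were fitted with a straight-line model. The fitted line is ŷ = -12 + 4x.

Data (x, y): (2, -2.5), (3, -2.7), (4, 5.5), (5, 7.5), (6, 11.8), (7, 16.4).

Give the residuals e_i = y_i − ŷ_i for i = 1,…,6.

1.5, -2.7, 1.5, -0.5, -0.2, 0.4

x=2: ŷ = -12 + 4·2 = -4; e = -2.5 − (-4) = 1.5
x=3: ŷ = -12 + 4·3 = 0; e = -2.7 − 0 = -2.7
x=4: ŷ = -12 + 4·4 = 4; e = 5.5 − 4 = 1.5
x=5: ŷ = -12 + 4·5 = 8; e = 7.5 − 8 = -0.5
x=6: ŷ = -12 + 4·6 = 12; e = 11.8 − 12 = -0.2
x=7: ŷ = -12 + 4·7 = 16; e = 16.4 − 16 = 0.4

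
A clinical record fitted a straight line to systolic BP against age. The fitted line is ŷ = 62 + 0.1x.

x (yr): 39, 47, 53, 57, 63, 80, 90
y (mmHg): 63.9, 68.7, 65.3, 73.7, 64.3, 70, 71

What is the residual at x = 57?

e = 6

ŷ = 62 + 0.1·57 = 67.7
e = 73.7 − 67.7 = 6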